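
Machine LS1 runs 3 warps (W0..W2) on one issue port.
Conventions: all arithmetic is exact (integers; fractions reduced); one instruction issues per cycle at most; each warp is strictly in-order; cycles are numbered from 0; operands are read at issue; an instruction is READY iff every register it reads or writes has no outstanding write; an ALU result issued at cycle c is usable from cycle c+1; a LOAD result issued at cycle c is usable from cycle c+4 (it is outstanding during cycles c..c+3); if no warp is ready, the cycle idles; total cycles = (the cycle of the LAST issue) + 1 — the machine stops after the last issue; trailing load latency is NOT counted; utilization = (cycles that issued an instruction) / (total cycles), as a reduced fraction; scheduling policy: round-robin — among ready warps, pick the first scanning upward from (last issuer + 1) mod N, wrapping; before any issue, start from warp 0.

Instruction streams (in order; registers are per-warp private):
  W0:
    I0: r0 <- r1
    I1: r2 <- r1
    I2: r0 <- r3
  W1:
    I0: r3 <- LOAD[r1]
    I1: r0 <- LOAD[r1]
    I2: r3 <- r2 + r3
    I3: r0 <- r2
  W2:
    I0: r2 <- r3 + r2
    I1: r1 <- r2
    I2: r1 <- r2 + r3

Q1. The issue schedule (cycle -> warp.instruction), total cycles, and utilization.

cycle 0: W0.I0
cycle 1: W1.I0
cycle 2: W2.I0
cycle 3: W0.I1
cycle 4: W1.I1
cycle 5: W2.I1
cycle 6: W0.I2
cycle 7: W1.I2
cycle 8: W2.I2
cycle 9: W1.I3

Answer: 10 cycles, utilization 1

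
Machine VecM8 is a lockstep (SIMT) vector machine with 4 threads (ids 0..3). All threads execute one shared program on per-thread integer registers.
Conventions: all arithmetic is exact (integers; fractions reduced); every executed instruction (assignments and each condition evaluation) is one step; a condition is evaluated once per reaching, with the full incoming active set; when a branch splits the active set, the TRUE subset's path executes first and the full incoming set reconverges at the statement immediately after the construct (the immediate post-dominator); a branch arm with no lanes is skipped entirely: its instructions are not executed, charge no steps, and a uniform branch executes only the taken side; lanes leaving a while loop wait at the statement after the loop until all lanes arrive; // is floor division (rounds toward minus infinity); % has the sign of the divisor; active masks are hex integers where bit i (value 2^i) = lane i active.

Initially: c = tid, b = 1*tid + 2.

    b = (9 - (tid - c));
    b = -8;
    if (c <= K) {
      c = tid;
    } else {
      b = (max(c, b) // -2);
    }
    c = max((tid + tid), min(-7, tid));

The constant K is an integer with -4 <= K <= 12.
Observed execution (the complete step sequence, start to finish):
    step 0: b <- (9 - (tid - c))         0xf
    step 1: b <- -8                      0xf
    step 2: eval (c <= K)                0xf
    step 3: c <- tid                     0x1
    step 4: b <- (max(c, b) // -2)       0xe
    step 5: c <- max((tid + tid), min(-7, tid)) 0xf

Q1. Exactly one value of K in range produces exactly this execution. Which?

Answer: K = 0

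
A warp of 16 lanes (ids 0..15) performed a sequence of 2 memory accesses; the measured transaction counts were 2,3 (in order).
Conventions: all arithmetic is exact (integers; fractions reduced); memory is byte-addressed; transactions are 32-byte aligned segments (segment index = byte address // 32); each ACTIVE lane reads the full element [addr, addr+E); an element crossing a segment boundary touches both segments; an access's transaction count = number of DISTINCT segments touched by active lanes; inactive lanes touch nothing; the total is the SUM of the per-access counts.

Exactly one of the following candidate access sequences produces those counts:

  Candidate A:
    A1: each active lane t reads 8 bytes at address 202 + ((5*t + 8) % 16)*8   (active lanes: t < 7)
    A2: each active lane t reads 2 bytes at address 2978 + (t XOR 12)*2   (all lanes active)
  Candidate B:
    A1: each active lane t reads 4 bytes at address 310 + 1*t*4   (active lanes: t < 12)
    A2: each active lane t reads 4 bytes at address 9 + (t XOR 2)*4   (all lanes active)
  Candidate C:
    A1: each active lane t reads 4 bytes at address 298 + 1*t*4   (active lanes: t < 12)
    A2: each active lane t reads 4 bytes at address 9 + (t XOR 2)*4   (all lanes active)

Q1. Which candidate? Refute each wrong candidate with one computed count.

A: A1 gives 4 transactions, not 2
B: A1 gives 3 transactions, not 2
C: all counts match (2,3)

Answer: C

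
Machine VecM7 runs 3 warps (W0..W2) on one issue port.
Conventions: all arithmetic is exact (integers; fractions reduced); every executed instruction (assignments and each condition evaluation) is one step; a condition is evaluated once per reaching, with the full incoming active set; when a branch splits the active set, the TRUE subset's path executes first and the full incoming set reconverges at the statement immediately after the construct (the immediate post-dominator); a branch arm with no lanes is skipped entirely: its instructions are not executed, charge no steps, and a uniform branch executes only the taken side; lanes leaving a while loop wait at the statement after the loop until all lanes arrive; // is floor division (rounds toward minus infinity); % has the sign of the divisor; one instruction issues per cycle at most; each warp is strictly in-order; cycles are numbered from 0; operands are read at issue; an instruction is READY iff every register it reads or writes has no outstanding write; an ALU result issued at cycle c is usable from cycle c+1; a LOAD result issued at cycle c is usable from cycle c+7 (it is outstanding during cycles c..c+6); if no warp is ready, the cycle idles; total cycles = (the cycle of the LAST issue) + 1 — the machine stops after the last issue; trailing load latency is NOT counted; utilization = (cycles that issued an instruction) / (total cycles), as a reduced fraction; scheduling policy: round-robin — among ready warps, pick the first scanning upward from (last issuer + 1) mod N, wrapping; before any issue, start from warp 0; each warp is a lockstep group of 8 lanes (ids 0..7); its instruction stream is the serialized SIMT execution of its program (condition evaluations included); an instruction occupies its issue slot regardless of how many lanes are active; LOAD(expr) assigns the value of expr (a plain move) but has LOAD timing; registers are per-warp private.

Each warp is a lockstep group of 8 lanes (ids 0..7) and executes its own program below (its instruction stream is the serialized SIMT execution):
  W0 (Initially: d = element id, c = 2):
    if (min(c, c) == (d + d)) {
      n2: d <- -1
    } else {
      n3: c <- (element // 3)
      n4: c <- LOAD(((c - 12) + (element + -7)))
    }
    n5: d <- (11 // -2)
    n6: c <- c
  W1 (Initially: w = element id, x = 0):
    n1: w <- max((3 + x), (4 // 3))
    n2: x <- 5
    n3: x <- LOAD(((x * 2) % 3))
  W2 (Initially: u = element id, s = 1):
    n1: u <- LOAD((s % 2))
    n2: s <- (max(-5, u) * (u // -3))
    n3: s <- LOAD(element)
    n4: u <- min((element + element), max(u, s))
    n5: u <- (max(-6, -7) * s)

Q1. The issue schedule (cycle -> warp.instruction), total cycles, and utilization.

cycle 0: W0.I0
cycle 1: W1.I0
cycle 2: W2.I0
cycle 3: W0.I1
cycle 4: W1.I1
cycle 5: W0.I2
cycle 6: W1.I2
cycle 7: W0.I3
cycle 8: W0.I4
cycle 9: W2.I1
cycle 10: W2.I2
cycle 11: idle
cycle 12: idle
cycle 13: idle
cycle 14: W0.I5
cycle 15: idle
cycle 16: idle
cycle 17: W2.I3
cycle 18: W2.I4

Answer: 19 cycles, utilization 14/19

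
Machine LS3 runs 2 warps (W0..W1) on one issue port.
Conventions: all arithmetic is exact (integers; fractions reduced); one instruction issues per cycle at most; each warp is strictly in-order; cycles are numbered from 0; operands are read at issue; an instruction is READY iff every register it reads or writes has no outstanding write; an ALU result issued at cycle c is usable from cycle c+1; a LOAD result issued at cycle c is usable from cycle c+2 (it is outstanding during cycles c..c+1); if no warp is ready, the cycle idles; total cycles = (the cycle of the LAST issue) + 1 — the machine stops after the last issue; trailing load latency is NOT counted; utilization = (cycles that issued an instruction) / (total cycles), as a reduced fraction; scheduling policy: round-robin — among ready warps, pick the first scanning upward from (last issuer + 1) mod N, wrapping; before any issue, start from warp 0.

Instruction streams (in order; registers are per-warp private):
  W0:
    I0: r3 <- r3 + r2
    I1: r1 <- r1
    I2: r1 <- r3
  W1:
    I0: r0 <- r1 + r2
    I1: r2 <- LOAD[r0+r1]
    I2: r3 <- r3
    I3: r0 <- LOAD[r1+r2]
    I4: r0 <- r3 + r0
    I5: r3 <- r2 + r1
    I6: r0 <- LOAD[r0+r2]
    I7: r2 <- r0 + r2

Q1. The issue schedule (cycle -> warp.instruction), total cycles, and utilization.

cycle 0: W0.I0
cycle 1: W1.I0
cycle 2: W0.I1
cycle 3: W1.I1
cycle 4: W0.I2
cycle 5: W1.I2
cycle 6: W1.I3
cycle 7: idle
cycle 8: W1.I4
cycle 9: W1.I5
cycle 10: W1.I6
cycle 11: idle
cycle 12: W1.I7

Answer: 13 cycles, utilization 11/13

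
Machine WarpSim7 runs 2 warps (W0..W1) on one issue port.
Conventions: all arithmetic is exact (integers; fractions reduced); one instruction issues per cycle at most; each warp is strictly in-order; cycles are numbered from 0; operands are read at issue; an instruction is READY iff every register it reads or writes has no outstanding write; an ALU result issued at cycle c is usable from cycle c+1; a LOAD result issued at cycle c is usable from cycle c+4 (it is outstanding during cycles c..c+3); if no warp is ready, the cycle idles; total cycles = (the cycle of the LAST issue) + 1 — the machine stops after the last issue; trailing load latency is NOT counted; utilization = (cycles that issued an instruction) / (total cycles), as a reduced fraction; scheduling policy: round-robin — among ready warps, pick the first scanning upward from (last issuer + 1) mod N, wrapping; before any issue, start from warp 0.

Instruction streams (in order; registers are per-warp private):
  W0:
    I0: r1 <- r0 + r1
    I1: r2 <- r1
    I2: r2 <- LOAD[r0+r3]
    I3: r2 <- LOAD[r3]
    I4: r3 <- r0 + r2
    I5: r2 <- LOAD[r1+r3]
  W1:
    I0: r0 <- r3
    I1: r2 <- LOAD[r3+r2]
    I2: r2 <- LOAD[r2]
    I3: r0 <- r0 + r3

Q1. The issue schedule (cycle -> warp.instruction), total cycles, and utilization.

cycle 0: W0.I0
cycle 1: W1.I0
cycle 2: W0.I1
cycle 3: W1.I1
cycle 4: W0.I2
cycle 5: idle
cycle 6: idle
cycle 7: W1.I2
cycle 8: W0.I3
cycle 9: W1.I3
cycle 10: idle
cycle 11: idle
cycle 12: W0.I4
cycle 13: W0.I5

Answer: 14 cycles, utilization 5/7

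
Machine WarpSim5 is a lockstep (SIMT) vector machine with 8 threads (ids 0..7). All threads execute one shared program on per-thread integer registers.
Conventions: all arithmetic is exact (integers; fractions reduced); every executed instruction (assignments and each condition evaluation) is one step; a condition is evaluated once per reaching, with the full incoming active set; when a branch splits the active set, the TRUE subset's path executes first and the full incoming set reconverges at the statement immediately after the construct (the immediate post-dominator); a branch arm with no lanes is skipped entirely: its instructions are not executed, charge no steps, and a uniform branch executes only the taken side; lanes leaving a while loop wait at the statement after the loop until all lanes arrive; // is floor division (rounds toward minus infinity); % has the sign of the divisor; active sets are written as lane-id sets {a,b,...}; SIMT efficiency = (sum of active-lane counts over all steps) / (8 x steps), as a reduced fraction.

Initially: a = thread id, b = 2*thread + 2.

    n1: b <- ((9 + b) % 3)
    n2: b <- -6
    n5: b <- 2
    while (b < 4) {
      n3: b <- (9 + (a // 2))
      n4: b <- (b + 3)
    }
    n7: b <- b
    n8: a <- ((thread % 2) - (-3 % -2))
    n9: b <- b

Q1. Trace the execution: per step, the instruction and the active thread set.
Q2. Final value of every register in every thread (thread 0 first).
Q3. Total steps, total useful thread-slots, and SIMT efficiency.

step 0: b <- ((9 + b) % 3)           {0,1,2,3,4,5,6,7}
step 1: b <- -6                      {0,1,2,3,4,5,6,7}
step 2: b <- 2                       {0,1,2,3,4,5,6,7}
step 3: eval (b < 4)                 {0,1,2,3,4,5,6,7}
step 4: b <- (9 + (a // 2))          {0,1,2,3,4,5,6,7}
step 5: b <- (b + 3)                 {0,1,2,3,4,5,6,7}
step 6: eval (b < 4)                 {0,1,2,3,4,5,6,7}
step 7: b <- b                       {0,1,2,3,4,5,6,7}
step 8: a <- ((thread % 2) - (-3 % -2)) {0,1,2,3,4,5,6,7}
step 9: b <- b                       {0,1,2,3,4,5,6,7}

Answer: 10 steps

a: 1,2,1,2,1,2,1,2
b: 12,12,13,13,14,14,15,15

steps = 10; useful = 80; efficiency = 80/80 = 1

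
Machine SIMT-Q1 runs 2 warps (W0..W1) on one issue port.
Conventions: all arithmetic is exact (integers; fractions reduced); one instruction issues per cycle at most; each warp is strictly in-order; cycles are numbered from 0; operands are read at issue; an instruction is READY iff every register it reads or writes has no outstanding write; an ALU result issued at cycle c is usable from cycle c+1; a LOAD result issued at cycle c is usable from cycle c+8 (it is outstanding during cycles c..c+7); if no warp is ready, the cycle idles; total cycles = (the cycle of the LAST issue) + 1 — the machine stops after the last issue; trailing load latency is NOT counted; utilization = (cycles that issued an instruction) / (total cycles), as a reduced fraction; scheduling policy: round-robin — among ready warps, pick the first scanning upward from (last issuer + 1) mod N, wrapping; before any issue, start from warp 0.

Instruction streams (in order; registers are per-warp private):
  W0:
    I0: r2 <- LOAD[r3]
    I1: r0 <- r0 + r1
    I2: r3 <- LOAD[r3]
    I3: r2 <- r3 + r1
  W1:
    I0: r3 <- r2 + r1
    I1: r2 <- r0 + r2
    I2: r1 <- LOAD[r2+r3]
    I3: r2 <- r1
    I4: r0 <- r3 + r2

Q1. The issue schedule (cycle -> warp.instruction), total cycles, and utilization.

cycle 0: W0.I0
cycle 1: W1.I0
cycle 2: W0.I1
cycle 3: W1.I1
cycle 4: W0.I2
cycle 5: W1.I2
cycle 6: idle
cycle 7: idle
cycle 8: idle
cycle 9: idle
cycle 10: idle
cycle 11: idle
cycle 12: W0.I3
cycle 13: W1.I3
cycle 14: W1.I4

Answer: 15 cycles, utilization 3/5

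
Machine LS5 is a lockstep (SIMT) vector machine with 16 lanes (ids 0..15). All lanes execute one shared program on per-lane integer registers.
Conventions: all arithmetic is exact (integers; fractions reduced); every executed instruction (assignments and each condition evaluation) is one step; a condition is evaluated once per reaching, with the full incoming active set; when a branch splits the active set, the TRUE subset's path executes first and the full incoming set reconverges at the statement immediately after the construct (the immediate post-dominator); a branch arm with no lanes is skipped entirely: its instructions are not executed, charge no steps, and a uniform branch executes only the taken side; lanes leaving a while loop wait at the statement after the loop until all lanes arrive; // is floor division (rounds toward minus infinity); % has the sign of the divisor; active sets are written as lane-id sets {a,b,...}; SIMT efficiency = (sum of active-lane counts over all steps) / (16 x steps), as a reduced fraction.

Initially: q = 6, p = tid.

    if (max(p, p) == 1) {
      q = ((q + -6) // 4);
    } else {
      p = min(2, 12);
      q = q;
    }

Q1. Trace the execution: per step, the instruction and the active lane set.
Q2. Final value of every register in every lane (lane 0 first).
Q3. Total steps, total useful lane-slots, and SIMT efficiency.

step 0: eval (max(p, p) == 1)        {0,1,2,3,4,5,6,7,8,9,10,11,12,13,14,15}
step 1: q <- ((q + -6) // 4)         {1}
step 2: p <- min(2, 12)              {0,2,3,4,5,6,7,8,9,10,11,12,13,14,15}
step 3: q <- q                       {0,2,3,4,5,6,7,8,9,10,11,12,13,14,15}

Answer: 4 steps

q: 6,0,6,6,6,6,6,6,6,6,6,6,6,6,6,6
p: 2,1,2,2,2,2,2,2,2,2,2,2,2,2,2,2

steps = 4; useful = 47; efficiency = 47/64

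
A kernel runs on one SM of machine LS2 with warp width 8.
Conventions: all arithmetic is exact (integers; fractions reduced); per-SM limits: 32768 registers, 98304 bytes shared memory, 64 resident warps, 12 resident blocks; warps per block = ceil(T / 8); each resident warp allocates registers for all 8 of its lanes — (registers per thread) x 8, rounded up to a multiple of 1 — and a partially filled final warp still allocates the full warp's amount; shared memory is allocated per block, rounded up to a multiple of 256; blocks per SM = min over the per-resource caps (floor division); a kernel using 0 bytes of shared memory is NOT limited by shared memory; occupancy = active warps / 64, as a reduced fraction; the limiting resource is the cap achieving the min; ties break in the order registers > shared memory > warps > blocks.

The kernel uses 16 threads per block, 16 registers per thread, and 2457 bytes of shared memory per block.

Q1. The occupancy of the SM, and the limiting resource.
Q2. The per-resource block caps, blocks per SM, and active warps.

Answer: occupancy 3/8, limited by blocks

registers: 128 blocks
shared memory: 38 blocks
warps: 32 blocks
blocks: 12 blocks

Answer: 12 blocks, 24 active warps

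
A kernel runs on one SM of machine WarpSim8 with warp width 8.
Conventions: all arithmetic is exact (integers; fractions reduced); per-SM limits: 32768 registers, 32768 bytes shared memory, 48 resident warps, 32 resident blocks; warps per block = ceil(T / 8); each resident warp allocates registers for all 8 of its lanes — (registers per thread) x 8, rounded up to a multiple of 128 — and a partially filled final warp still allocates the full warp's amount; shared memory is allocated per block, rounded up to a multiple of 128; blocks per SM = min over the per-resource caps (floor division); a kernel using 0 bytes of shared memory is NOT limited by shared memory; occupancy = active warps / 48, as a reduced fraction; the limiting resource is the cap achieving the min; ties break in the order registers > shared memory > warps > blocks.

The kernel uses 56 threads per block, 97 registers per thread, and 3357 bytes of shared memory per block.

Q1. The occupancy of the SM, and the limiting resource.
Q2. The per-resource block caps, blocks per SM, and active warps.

Answer: occupancy 35/48, limited by registers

registers: 5 blocks
shared memory: 9 blocks
warps: 6 blocks
blocks: 32 blocks

Answer: 5 blocks, 35 active warps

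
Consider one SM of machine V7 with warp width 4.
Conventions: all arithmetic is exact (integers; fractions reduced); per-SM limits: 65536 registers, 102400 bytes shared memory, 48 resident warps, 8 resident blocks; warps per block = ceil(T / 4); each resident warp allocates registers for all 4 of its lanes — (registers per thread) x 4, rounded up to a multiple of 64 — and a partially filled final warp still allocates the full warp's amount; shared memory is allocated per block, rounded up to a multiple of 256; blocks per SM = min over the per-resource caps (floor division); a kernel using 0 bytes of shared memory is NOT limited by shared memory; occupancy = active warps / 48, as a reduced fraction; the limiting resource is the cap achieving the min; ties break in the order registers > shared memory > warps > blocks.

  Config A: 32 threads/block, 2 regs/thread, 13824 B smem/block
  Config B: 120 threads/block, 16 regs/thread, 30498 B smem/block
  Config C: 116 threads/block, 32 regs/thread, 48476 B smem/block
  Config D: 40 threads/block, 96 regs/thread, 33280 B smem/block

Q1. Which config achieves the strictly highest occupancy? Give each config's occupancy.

occupancies: A 1, B 5/8, C 29/48, D 5/8

Answer: A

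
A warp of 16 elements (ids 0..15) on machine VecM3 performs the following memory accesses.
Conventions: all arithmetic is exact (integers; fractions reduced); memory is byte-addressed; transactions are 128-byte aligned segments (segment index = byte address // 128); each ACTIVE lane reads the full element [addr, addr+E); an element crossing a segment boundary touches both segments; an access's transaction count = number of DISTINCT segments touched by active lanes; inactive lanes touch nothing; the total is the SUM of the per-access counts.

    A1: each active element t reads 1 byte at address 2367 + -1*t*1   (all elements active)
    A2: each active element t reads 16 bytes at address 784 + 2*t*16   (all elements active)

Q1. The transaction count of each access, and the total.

A1: 1 transaction
A2: 4 transactions

Answer: 1,4; total 5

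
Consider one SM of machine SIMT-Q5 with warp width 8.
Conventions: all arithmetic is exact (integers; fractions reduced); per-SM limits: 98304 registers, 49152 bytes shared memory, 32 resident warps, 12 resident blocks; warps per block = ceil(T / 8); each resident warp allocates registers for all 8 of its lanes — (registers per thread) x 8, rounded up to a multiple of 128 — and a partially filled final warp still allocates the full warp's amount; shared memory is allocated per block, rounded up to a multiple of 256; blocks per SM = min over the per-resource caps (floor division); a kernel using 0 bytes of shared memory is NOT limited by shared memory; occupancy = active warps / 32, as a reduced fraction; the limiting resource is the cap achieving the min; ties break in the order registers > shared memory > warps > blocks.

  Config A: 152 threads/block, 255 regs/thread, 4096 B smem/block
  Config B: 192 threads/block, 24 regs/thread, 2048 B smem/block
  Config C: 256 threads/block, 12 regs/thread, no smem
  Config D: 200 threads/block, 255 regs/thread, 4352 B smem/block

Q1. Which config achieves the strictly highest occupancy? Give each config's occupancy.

occupancies: A 19/32, B 3/4, C 1, D 25/32

Answer: C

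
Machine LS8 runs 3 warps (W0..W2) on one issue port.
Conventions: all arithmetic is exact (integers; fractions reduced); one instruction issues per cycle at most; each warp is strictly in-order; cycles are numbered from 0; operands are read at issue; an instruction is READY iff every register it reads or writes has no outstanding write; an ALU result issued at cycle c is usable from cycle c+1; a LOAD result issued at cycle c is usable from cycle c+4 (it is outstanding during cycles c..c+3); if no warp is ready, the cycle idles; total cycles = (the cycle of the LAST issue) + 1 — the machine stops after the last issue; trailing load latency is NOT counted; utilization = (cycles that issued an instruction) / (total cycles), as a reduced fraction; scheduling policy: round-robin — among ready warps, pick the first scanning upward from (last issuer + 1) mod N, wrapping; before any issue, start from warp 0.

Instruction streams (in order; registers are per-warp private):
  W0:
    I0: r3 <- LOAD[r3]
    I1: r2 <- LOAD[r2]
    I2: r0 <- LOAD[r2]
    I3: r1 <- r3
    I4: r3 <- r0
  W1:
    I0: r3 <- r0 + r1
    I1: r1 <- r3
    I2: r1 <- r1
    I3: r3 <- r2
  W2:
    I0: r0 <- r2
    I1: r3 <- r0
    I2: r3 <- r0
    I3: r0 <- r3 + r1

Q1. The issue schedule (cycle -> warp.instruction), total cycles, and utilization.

cycle 0: W0.I0
cycle 1: W1.I0
cycle 2: W2.I0
cycle 3: W0.I1
cycle 4: W1.I1
cycle 5: W2.I1
cycle 6: W1.I2
cycle 7: W2.I2
cycle 8: W0.I2
cycle 9: W1.I3
cycle 10: W2.I3
cycle 11: W0.I3
cycle 12: W0.I4

Answer: 13 cycles, utilization 1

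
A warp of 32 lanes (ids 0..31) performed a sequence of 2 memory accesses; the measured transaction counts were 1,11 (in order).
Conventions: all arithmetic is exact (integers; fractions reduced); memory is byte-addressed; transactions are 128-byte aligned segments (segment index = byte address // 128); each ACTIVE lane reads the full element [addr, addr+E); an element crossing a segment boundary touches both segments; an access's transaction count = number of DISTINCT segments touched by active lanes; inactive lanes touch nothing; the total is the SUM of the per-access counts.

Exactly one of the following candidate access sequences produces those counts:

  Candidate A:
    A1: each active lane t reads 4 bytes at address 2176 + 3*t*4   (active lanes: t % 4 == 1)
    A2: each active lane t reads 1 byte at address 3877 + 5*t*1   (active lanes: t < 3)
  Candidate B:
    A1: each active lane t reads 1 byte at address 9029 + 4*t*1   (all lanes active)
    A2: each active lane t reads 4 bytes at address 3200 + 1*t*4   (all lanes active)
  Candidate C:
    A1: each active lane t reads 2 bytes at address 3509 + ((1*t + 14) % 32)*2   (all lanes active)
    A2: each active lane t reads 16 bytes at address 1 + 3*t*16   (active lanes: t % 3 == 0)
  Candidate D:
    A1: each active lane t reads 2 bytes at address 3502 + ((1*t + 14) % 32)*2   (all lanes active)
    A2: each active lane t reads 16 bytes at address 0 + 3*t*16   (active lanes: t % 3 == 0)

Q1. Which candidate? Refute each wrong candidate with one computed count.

A: A1 gives 3 transactions, not 1
B: A1 gives 2 transactions, not 1
C: A2 gives 12 transactions, not 11
D: all counts match (1,11)

Answer: D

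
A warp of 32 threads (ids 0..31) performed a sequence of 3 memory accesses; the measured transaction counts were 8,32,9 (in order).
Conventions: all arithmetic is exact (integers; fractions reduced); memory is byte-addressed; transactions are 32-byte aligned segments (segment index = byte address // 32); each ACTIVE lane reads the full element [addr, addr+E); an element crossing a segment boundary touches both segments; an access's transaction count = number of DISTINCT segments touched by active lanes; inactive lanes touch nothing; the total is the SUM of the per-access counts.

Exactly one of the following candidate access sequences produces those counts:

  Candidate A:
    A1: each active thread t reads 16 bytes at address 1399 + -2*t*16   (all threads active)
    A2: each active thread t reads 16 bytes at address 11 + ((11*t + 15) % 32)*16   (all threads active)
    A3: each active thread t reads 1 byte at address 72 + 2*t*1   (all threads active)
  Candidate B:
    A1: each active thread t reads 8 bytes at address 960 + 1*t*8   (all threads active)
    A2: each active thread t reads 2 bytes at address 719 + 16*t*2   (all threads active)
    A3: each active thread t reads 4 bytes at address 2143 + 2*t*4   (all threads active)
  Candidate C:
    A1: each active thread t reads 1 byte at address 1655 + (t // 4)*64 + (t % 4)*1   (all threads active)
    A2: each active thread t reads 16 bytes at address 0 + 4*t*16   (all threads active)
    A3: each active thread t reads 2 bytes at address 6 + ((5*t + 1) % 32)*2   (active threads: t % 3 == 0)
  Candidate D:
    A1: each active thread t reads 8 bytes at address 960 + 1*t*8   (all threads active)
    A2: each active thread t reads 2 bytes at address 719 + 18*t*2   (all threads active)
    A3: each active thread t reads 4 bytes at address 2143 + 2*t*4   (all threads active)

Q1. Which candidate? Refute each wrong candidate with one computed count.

A: A1 gives 33 transactions, not 8
C: A3 gives 3 transactions, not 9
D: A2 gives 36 transactions, not 32
B: all counts match (8,32,9)

Answer: B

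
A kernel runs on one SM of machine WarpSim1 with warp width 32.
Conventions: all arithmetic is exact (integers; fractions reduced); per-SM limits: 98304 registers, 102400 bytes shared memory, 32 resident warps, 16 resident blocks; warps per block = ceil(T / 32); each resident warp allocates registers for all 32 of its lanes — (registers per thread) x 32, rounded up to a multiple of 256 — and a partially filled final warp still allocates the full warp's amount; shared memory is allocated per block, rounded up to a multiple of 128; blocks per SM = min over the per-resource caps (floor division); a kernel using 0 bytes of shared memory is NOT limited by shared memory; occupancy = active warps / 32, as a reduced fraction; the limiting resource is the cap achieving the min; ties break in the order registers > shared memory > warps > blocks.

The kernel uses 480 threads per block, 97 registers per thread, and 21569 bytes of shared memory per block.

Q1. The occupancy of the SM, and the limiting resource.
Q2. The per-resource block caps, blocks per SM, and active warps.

Answer: occupancy 15/32, limited by registers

registers: 1 block
shared memory: 4 blocks
warps: 2 blocks
blocks: 16 blocks

Answer: 1 block, 15 active warps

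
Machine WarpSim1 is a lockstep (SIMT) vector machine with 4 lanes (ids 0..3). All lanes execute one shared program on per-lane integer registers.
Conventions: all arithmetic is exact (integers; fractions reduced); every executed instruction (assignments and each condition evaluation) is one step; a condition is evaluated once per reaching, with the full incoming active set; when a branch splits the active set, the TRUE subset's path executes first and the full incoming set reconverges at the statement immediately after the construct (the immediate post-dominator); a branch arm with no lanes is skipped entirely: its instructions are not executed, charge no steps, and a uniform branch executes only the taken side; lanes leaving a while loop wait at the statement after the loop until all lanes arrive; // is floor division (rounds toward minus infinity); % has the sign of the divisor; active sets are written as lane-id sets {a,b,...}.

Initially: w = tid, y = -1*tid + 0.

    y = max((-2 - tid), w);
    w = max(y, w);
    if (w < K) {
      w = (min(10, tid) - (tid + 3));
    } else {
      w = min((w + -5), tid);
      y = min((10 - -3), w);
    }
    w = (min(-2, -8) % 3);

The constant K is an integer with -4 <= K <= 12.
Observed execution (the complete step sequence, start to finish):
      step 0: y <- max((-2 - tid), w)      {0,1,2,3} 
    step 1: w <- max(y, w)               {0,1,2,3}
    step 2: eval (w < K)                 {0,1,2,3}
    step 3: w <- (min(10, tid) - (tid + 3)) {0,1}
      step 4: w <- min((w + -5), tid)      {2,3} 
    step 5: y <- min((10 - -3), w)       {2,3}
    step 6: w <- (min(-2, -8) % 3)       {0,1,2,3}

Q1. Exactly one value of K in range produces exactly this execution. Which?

Answer: K = 2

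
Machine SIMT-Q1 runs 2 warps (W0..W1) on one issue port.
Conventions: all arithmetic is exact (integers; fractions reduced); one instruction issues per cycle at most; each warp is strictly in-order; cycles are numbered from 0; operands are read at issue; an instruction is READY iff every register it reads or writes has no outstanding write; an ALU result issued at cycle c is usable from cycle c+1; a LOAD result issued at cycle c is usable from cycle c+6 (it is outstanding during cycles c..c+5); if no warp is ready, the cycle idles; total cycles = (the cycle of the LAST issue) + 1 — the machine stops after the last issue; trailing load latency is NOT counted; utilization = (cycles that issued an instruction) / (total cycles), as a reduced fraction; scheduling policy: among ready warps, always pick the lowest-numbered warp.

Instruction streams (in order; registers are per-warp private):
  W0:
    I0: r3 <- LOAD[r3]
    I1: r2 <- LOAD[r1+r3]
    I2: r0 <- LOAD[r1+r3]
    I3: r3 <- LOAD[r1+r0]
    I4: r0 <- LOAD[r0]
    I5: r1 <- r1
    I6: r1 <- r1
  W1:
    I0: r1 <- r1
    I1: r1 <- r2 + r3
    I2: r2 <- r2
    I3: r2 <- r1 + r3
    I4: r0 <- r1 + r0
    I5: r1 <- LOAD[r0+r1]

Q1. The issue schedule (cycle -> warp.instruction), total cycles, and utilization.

cycle 0: W0.I0
cycle 1: W1.I0
cycle 2: W1.I1
cycle 3: W1.I2
cycle 4: W1.I3
cycle 5: W1.I4
cycle 6: W0.I1
cycle 7: W0.I2
cycle 8: W1.I5
cycle 9: idle
cycle 10: idle
cycle 11: idle
cycle 12: idle
cycle 13: W0.I3
cycle 14: W0.I4
cycle 15: W0.I5
cycle 16: W0.I6

Answer: 17 cycles, utilization 13/17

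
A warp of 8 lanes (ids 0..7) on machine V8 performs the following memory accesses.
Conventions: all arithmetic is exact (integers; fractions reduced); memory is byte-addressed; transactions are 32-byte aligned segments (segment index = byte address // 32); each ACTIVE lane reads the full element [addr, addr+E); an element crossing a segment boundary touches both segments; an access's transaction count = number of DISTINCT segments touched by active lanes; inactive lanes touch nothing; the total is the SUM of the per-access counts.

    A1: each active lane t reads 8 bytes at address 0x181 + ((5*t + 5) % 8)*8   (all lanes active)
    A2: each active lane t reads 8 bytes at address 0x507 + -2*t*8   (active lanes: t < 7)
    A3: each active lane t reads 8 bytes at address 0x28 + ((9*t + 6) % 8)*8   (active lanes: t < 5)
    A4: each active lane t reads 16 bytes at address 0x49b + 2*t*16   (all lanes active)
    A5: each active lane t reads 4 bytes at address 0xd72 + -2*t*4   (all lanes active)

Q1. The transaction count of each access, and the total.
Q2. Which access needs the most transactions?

A1: 3 transactions
A2: 4 transactions
A3: 3 transactions
A4: 9 transactions
A5: 3 transactions

Answer: 3,4,3,9,3; total 22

Answer: A4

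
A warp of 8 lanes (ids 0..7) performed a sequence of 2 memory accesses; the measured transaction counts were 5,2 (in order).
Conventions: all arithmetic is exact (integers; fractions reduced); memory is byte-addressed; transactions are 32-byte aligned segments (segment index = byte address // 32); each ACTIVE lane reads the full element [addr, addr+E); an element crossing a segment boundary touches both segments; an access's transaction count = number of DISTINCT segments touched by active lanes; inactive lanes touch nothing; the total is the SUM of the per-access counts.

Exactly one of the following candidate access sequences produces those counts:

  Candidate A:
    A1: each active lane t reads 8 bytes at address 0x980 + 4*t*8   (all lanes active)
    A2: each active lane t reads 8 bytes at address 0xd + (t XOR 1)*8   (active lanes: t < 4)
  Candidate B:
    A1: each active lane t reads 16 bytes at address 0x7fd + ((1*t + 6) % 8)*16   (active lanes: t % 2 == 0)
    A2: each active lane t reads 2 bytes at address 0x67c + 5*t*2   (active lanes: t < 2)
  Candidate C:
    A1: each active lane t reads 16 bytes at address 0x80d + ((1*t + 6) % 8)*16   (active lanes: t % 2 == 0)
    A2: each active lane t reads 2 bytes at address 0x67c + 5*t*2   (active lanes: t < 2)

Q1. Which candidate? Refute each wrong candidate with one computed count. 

A: A1 gives 8 transactions, not 5
C: A1 gives 4 transactions, not 5
B: all counts match (5,2)

Answer: B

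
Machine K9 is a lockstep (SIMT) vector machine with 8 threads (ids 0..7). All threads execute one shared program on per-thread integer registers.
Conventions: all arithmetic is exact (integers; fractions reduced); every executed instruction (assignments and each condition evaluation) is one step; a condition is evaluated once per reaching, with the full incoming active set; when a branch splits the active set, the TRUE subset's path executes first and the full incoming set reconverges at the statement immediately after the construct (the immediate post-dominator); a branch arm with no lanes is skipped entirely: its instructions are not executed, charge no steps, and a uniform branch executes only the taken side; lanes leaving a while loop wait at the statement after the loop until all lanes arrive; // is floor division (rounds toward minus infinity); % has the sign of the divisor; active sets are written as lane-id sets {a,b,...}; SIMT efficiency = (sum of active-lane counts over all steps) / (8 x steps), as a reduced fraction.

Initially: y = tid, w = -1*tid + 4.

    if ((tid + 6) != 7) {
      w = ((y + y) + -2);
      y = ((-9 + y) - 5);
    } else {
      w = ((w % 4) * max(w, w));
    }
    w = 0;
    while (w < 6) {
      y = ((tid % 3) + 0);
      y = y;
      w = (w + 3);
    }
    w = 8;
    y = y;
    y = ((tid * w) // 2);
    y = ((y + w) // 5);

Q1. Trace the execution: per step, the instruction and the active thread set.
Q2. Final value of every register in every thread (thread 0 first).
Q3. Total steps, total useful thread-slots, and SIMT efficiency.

step 0: eval ((tid + 6) != 7)        {0,1,2,3,4,5,6,7}
step 1: w <- ((y + y) + -2)          {0,2,3,4,5,6,7}
step 2: y <- ((-9 + y) - 5)          {0,2,3,4,5,6,7}
step 3: w <- ((w % 4) * max(w, w))   {1}
step 4: w <- 0                       {0,1,2,3,4,5,6,7}
step 5: eval (w < 6)                 {0,1,2,3,4,5,6,7}
step 6: y <- ((tid % 3) + 0)         {0,1,2,3,4,5,6,7}
step 7: y <- y                       {0,1,2,3,4,5,6,7}
step 8: w <- (w + 3)                 {0,1,2,3,4,5,6,7}
step 9: eval (w < 6)                 {0,1,2,3,4,5,6,7}
step 10: y <- ((tid % 3) + 0)         {0,1,2,3,4,5,6,7}
step 11: y <- y                       {0,1,2,3,4,5,6,7}
step 12: w <- (w + 3)                 {0,1,2,3,4,5,6,7}
step 13: eval (w < 6)                 {0,1,2,3,4,5,6,7}
step 14: w <- 8                       {0,1,2,3,4,5,6,7}
step 15: y <- y                       {0,1,2,3,4,5,6,7}
step 16: y <- ((tid * w) // 2)        {0,1,2,3,4,5,6,7}
step 17: y <- ((y + w) // 5)          {0,1,2,3,4,5,6,7}

Answer: 18 steps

y: 1,2,3,4,4,5,6,7
w: 8,8,8,8,8,8,8,8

steps = 18; useful = 135; efficiency = 135/144 = 15/16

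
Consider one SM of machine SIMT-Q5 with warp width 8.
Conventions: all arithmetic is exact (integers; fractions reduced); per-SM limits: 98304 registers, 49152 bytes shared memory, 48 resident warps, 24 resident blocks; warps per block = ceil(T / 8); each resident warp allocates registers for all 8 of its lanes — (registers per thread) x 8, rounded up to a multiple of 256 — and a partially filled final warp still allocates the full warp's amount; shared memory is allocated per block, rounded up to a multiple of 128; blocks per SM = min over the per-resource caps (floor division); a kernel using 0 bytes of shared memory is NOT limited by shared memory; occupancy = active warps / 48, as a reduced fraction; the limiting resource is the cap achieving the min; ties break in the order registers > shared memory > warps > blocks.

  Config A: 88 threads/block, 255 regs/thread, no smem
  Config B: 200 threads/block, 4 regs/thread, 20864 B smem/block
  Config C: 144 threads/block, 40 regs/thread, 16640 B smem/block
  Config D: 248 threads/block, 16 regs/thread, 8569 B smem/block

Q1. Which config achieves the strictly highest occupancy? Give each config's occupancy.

occupancies: A 11/12, B 25/48, C 3/4, D 31/48

Answer: A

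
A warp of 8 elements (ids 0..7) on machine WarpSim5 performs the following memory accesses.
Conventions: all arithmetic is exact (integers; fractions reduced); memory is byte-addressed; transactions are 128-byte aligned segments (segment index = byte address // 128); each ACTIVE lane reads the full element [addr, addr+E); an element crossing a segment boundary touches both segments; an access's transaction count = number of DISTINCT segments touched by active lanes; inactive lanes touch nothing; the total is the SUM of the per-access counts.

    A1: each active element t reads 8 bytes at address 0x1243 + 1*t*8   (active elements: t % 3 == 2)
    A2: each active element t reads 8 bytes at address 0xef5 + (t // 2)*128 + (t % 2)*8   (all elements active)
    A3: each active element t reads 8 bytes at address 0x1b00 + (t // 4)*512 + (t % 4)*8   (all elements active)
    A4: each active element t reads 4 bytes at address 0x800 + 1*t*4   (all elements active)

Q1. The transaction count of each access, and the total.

A1: 1 transaction
A2: 5 transactions
A3: 2 transactions
A4: 1 transaction

Answer: 1,5,2,1; total 9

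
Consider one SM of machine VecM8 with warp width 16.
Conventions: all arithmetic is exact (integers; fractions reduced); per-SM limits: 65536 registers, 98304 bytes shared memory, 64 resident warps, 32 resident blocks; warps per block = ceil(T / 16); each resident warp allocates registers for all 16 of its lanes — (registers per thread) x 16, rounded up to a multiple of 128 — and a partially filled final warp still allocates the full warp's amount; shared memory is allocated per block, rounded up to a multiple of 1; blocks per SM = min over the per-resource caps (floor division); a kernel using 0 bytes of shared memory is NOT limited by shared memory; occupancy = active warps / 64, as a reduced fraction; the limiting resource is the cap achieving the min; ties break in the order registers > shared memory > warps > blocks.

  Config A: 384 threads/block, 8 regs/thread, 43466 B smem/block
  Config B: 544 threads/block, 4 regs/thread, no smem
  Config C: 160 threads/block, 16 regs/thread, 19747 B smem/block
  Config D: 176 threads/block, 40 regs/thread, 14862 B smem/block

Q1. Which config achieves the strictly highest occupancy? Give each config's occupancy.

occupancies: A 3/4, B 17/32, C 5/8, D 55/64

Answer: D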